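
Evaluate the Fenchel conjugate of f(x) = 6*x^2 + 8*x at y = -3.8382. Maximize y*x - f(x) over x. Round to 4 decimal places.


f*(y) = sup_x {y*x - a*x^2 - b*x} = sup_x {(y-b)*x - a*x^2}
FOC: (y - b) - 2a*x = 0 => x* = (y - b)/(2a)
x* = (-3.8382 - 8)/(2*6) = -0.9865
f*(-3.8382) = (y-b)^2/(4a) = (-3.8382 - 8)^2/(4*6)
= 140.143/24 = 5.8393


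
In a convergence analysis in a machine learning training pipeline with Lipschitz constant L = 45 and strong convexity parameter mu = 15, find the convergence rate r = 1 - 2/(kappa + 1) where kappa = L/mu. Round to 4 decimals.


Step 1: Compute the condition number.
kappa = L/mu = 45/15 = 3.0
Step 2: Compute the convergence rate.
r = 1 - 2/(kappa + 1) = 1 - 2*mu/(L + mu) = (L - mu)/(L + mu) = 30/60 = 0.5


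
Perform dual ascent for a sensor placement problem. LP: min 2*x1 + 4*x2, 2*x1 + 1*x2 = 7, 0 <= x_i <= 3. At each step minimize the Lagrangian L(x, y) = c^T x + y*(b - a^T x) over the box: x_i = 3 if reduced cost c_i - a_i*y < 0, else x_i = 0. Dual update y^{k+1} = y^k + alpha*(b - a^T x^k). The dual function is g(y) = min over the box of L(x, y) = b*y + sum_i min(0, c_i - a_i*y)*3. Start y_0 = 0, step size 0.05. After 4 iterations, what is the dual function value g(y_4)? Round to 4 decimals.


Dual ascent for LP: min 2*x1 + 4*x2, 2*x1 + 1*x2 = 7, 0 <= x_i <= 3
Step 1: y^k = 0.0, reduced costs: (2.0, 4.0)
  x^k = (0.0, 0.0), subgradient = b - a^T x = 7.0
  y^{k+1} = 0.0 + 0.05*7.0 = 0.35
Step 2: y^k = 0.35, reduced costs: (1.3, 3.65)
  x^k = (0.0, 0.0), subgradient = b - a^T x = 7.0
  y^{k+1} = 0.35 + 0.05*7.0 = 0.7
Step 3: y^k = 0.7, reduced costs: (0.6, 3.3)
  x^k = (0.0, 0.0), subgradient = b - a^T x = 7.0
  y^{k+1} = 0.7 + 0.05*7.0 = 1.05
Step 4: y^k = 1.05, reduced costs: (-0.1, 2.95)
  x^k = (3.0, 0.0), subgradient = b - a^T x = 1.0
  y^{k+1} = 1.05 + 0.05*1.0 = 1.1
Dual objective at y_4 = 1.1: reduced costs (-0.2, 2.9), box minimizer x = (3.0, 0.0)
g(y_4) = b*y + (c1 - a1*y)*x1 + (c2 - a2*y)*x2 = 7*1.1 + (-0.2)*3.0 + 2.9*0.0 = 7.7 - 0.6 + 0.0 = 7.1


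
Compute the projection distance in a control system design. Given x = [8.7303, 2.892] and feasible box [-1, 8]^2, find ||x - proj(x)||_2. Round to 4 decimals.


Project each component onto [-1, 8].
clip(8.7303) = 8.0, clip(2.892) = 2.892
Projection = [8.0, 2.892]
Squared diffs: [0.5333, 0.0]
Distance = sqrt(0.5333) = 0.7303


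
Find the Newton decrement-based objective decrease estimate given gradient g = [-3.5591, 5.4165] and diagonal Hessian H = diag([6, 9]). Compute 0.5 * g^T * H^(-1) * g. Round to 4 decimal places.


Step 1: H is diagonal, so H^(-1) * g = [-0.5932, 0.6018].
Step 2: g^T H^(-1) g = sum_i g_i^2 / H_ii
  = (-3.5591)^2/6 + (5.4165)^2/9
  = 2.1112 + 3.2598 = 5.371
Step 3: Objective decrease = 0.5 * g^T H^(-1) g = 2.6855


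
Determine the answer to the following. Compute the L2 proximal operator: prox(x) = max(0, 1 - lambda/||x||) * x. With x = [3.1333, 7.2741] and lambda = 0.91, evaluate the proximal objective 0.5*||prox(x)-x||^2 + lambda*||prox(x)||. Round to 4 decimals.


Step 1: Compute ||x||.
||x|| = 7.9202
Step 2: Compute scaling factor.
scale = max(0, 1 - 0.91/7.9202) = 0.8851
Step 3: prox(x) = [2.7733, 6.4383]
||prox(x)|| = 7.0102
Step 4: Proximal objective.
0.5*||prox-x||^2 = 0.4141
lambda*||prox|| = 6.3793
Total = 6.7934


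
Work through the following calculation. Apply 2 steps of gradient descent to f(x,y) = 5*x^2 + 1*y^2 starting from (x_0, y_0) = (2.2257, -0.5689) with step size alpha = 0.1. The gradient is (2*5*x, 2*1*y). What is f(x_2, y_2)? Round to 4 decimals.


Gradient descent on f(x,y) = 5*x^2 + 1*y^2.
Starting point: (2.2257, -0.5689), alpha = 0.1
Step 1: grad_x = 2*5*2.2257 = 22.257, grad_y = 2*1*-0.5689 = -1.1378
  x_1 = 2.2257 - 0.1*22.257 = 0.0
  y_1 = -0.5689 - 0.1*-1.1378 = -0.4551
Step 2: grad_x = 2*5*0.0 = 0.0, grad_y = 2*1*-0.4551 = -0.9102
  x_2 = 0.0 - 0.1*0.0 = 0.0
  y_2 = -0.4551 - 0.1*-0.9102 = -0.3641
f(0.0, -0.3641) = 5*0.0^2 + 1*(-0.3641)^2 = 0.1326


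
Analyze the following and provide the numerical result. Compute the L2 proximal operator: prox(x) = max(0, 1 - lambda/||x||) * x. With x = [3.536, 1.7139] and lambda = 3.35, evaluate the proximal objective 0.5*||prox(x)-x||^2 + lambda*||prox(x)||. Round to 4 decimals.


Step 1: Compute ||x||.
||x|| = 3.9295
Step 2: Compute scaling factor.
scale = max(0, 1 - 3.35/3.9295) = 0.1475
Step 3: prox(x) = [0.5214, 0.2527]
||prox(x)|| = 0.5795
Step 4: Proximal objective.
0.5*||prox-x||^2 = 5.6113
lambda*||prox|| = 1.9413
Total = 7.5525


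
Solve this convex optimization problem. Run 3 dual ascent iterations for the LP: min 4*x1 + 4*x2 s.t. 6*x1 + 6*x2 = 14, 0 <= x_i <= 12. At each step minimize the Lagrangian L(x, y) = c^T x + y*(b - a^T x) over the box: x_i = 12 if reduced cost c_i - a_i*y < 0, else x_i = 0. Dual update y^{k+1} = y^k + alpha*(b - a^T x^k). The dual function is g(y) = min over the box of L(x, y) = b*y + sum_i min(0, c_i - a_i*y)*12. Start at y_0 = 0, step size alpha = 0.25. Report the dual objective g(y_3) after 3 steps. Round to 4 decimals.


Dual ascent for LP: min 4*x1 + 4*x2, 6*x1 + 6*x2 = 14, 0 <= x_i <= 12
Step 1: y^k = 0.0, reduced costs: (4.0, 4.0)
  x^k = (0.0, 0.0), subgradient = b - a^T x = 14.0
  y^{k+1} = 0.0 + 0.25*14.0 = 3.5
Step 2: y^k = 3.5, reduced costs: (-17.0, -17.0)
  x^k = (12.0, 12.0), subgradient = b - a^T x = -130.0
  y^{k+1} = 3.5 + 0.25*-130.0 = -29.0
Step 3: y^k = -29.0, reduced costs: (178.0, 178.0)
  x^k = (0.0, 0.0), subgradient = b - a^T x = 14.0
  y^{k+1} = -29.0 + 0.25*14.0 = -25.5
Dual objective at y_3 = -25.5: reduced costs (157.0, 157.0), box minimizer x = (0.0, 0.0)
g(y_3) = b*y + (c1 - a1*y)*x1 + (c2 - a2*y)*x2 = 14*(-25.5) + 157.0*0.0 + 157.0*0.0 = -357.0 + 0.0 + 0.0 = -357.0


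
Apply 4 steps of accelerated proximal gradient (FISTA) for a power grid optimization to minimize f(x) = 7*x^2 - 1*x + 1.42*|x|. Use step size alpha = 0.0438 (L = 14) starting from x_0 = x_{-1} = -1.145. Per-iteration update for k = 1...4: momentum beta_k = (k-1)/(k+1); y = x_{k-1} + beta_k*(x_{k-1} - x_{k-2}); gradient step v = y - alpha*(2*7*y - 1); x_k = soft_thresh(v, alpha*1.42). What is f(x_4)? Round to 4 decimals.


FISTA on f(x) = 7*x^2 - 1*x + 1.42*|x|
L = 14, alpha = 0.0438
Iteration 1: beta = 0.0, y = -1.145 + 0.0*(-1.145 + 1.145) = -1.145
  grad(y) = -17.03, v = y - alpha*grad = -0.3991
  prox(v) = soft_thresh(-0.3991, 0.0622) = -0.3369
Iteration 2: beta = 0.3333, y = -0.3369 + 0.3333*(-0.3369 + 1.145) = -0.0675
  grad(y) = -1.9453, v = y - alpha*grad = 0.0177
  prox(v) = soft_thresh(0.0177, 0.0622) = 0.0
Iteration 3: beta = 0.5, y = 0.0 + 0.5*(0.0 + 0.3369) = 0.1684
  grad(y) = 1.3582, v = y - alpha*grad = 0.109
  prox(v) = soft_thresh(0.109, 0.0622) = 0.0468
Iteration 4: beta = 0.6, y = 0.0468 + 0.6*(0.0468 - 0.0) = 0.0748
  grad(y) = 0.0474, v = y - alpha*grad = 0.0727
  prox(v) = soft_thresh(0.0727, 0.0622) = 0.0105
f(x_4) = 7*0.0105^2 - 1*0.0105 + 1.42*|0.0105| = 0.0052


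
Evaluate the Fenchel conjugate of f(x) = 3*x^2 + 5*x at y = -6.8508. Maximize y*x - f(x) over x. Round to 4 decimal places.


f*(y) = sup_x {y*x - a*x^2 - b*x} = sup_x {(y-b)*x - a*x^2}
FOC: (y - b) - 2a*x = 0 => x* = (y - b)/(2a)
x* = (-6.8508 - 5)/(2*3) = -1.9751
f*(-6.8508) = (y-b)^2/(4a) = (-6.8508 - 5)^2/(4*3)
= 140.4415/12 = 11.7035


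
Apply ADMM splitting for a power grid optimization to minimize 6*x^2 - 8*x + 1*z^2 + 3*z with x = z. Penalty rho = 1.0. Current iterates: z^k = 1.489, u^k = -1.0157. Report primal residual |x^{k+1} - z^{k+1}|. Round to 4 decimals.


ADMM iteration with rho = 1.0, z^k = 1.489, u^k = -1.0157
Step 1: x-update.
Minimize 6*x^2 - 8*x + (1.0/2)*(x - 1.489 - 1.0157)^2
FOC: (2*6 + 1.0)*x = 8 + 1.0*(1.489 + 1.0157)
x^{k+1} = 0.8081
Step 2: z-update.
Minimize 1*z^2 + 3*z + (1.0/2)*(0.8081 - z - 1.0157)^2
FOC: (2*1 + 1.0)*z = -3 + 1.0*(0.8081 - 1.0157)
z^{k+1} = -1.0692
Step 3: u-update.
u^{k+1} = -1.0157 + 0.8081 + 1.0692 = 0.8616
Step 4: Primal residual = |0.8081 + 1.0692| = 1.8773


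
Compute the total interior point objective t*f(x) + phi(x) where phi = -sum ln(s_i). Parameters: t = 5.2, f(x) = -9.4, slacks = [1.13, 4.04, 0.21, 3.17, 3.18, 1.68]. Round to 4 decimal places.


Step 1: Compute log-barrier.
ln values: [0.1222, 1.3962, -1.5606, 1.1537, 1.1569, 0.5188]
phi = -(0.1222 + 1.3962 - 1.5606 + 1.1537 + 1.1569 + 0.5188) = -2.7872
Step 2: Compute augmented objective.
t*f(x) = 5.2*-9.4 = -48.88
Total = -48.88 - 2.7872 = -51.6672


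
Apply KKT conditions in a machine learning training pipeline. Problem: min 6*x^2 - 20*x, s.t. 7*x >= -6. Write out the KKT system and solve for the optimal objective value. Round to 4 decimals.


Step 1: Try lambda = 0 (constraint inactive).
Stationarity: 2*6*x - 20 = 0
x* = 20/(2*6) = 5/3 = 1.6667 (rounded; the exact value 5/3 is used below)
Check constraint: 7*1.6667 = 11.6669 >= -6 -- satisfied.
Step 2: Compute optimal value.
f(x*) = 6*(5/3)^2 - 20*(5/3) = -16.6667


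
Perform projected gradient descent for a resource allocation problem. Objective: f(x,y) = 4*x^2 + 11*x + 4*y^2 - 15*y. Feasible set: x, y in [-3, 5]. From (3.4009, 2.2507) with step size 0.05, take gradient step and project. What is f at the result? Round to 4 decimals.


Step 1: Compute gradient at (3.4009, 2.2507).
grad_x = 2*4*3.4009 + 11 = 38.2072
grad_y = 2*4*2.2507 - 15 = 3.0056
Step 2: Gradient step.
x_raw = 3.4009 - 0.05*38.2072 = 1.4905
y_raw = 2.2507 - 0.05*3.0056 = 2.1004
Step 3: Project onto [-3, 5].
x_proj = clip(1.4905) = 1.4905
y_proj = clip(2.1004) = 2.1004
Step 4: Evaluate f.
f(1.4905, 2.1004) = 11.4235


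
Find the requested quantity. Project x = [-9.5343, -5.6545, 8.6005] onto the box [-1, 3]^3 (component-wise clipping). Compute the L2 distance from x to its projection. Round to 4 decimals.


Project each component onto [-1, 3].
clip(-9.5343) = -1.0, clip(-5.6545) = -1.0, clip(8.6005) = 3.0
Projection = [-1.0, -1.0, 3.0]
Squared diffs: [72.8343, 21.6644, 31.3656]
Distance = sqrt(125.8643) = 11.2189


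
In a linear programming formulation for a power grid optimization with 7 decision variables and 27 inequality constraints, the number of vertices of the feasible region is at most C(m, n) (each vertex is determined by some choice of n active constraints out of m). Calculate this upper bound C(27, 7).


Each vertex corresponds to some choice of n active constraints out of m, so the number of vertices is at most C(m, n) = m! / (n!(m-n)!).
m = 27, n = 7
Numerator: 27 * 26 * 25 * 24 * 23 * 22 * 21
Denominator: 7! = 5040
C(27, 7) = 888030


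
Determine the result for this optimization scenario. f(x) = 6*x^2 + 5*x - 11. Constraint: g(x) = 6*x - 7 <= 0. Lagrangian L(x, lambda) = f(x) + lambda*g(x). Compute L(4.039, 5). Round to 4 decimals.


Step 1: Evaluate f(x).
f(4.039) = 6*4.039^2 + 5*4.039 - 11 = 107.0761
Step 2: Evaluate g(x).
g(4.039) = 6*4.039 - 7 = 17.234
Step 3: Compute Lagrangian.
L = 107.0761 + 5*17.234 = 193.2461


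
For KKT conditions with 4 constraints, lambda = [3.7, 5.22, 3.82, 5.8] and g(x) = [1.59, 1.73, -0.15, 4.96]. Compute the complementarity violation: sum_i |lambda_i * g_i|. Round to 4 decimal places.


KKT complementary slackness check:
lambda_1 * g_1 = 3.7 * 1.59 = 5.883
lambda_2 * g_2 = 5.22 * 1.73 = 9.0306
lambda_3 * g_3 = 3.82 * -0.15 = -0.573
lambda_4 * g_4 = 5.8 * 4.96 = 28.768
Total violation = 5.883 + 9.0306 + 0.573 + 28.768 = 44.2546


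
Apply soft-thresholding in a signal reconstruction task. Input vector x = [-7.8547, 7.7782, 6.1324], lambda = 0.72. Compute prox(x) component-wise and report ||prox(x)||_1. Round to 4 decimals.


Soft-thresholding with lambda = 0.72:
prox(-7.8547) = sign(-7.8547)*max(|-7.8547| - 0.72, 0) = -7.1347
prox(7.7782) = sign(7.7782)*max(|7.7782| - 0.72, 0) = 7.0582
prox(6.1324) = sign(6.1324)*max(|6.1324| - 0.72, 0) = 5.4124
prox(x) = [-7.1347, 7.0582, 5.4124]
||prox(x)||_1 = 7.1347 + 7.0582 + 5.4124 = 19.6053


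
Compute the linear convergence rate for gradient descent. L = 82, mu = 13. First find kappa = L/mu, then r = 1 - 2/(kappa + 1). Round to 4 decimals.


Step 1: Compute the condition number.
kappa = L/mu = 82/13 = 6.3077
Step 2: Compute the convergence rate.
r = 1 - 2/(kappa + 1) = 1 - 2*mu/(L + mu) = (L - mu)/(L + mu) = 69/95 = 0.7263


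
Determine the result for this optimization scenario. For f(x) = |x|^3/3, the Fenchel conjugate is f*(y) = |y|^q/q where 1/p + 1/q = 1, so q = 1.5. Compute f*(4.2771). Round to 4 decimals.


The conjugate exponent q satisfies 1/p + 1/q = 1.
p = 3, so q = 3/(3 - 1) = 1.5
|y|^q = 4.2771^1.5 = 8.8455
f*(4.2771) = 8.8455 / 1.5 = 5.897


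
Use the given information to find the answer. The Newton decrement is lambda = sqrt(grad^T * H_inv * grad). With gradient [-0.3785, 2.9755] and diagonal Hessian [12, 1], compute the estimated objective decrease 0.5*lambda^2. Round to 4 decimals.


Step 1: H is diagonal, so H^(-1) * g = [-0.0315, 2.9755].
Step 2: g^T H^(-1) g = sum_i g_i^2 / H_ii
  = (-0.3785)^2/12 + (2.9755)^2/1
  = 0.0119 + 8.8536 = 8.8655
Step 3: Objective decrease = 0.5 * g^T H^(-1) g = 4.4328


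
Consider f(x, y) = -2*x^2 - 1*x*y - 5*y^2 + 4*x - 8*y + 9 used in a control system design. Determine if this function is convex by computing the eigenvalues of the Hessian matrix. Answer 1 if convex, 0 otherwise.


The Hessian of f(x,y) = -2*x^2 - 1*x*y - 5*y^2 + 4*x - 8*y + 9 is:
H = [[-4, -1], [-1, -10]]
Trace = -4 - 10 = -14
Determinant = -4*-10 - (-1)^2 = 39
Discriminant = (-14)^2 - 4*39 = 40.0
Eigenvalues: lambda_1 = -10.1623, lambda_2 = -3.8377
The function is not convex.

0


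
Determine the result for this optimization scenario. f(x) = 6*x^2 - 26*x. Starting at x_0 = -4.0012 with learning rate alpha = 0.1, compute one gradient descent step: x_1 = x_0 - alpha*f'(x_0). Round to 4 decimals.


We compute the gradient at x_0 and apply the update.
f'(x) = 12*x - 26
f'(-4.0012) = 12*-4.0012 - 26 = -74.0144
x_1 = -4.0012 - 0.1*-74.0144 = 3.4002


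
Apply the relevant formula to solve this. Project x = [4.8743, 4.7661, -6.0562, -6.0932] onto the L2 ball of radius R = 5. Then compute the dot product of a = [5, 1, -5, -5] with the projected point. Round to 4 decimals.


Step 1: Compute ||x|| (intermediates to 6 decimals).
||x|| = sqrt(4.8743^2 + 4.7661^2 + (-6.0562)^2 + (-6.0932)^2) = 10.967185
Step 2: Project.
Since ||x|| > R, scale = R/||x|| = 5/10.967185 = 0.455906, proj(x) = scale * x
proj(x) = [2.222223, 2.172894, -2.761058, -2.777926]
Step 3: Dot product.
a^T * proj(x) = 5*2.222223 + 1*2.172894 - 5*(-2.761058) - 5*(-2.777926) = 40.9789


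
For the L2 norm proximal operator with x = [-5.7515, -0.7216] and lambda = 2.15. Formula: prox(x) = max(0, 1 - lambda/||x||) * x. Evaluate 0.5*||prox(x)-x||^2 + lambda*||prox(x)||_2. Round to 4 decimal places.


Step 1: Compute ||x||.
||x|| = 5.7966
Step 2: Compute scaling factor.
scale = max(0, 1 - 2.15/5.7966) = 0.6291
Step 3: prox(x) = [-3.6182, -0.454]
||prox(x)|| = 3.6466
Step 4: Proximal objective.
0.5*||prox-x||^2 = 2.3113
lambda*||prox|| = 7.8402
Total = 10.1514


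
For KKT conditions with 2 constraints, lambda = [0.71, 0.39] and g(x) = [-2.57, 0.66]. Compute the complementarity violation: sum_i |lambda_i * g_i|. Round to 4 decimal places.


KKT complementary slackness check:
lambda_1 * g_1 = 0.71 * -2.57 = -1.8247
lambda_2 * g_2 = 0.39 * 0.66 = 0.2574
Total violation = 1.8247 + 0.2574 = 2.0821


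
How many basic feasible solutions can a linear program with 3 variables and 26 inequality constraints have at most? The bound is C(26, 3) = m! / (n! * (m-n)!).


Each vertex corresponds to some choice of n active constraints out of m, so the number of vertices is at most C(m, n) = m! / (n!(m-n)!).
m = 26, n = 3
Numerator: 26 * 25 * 24
Denominator: 3! = 6
C(26, 3) = 2600


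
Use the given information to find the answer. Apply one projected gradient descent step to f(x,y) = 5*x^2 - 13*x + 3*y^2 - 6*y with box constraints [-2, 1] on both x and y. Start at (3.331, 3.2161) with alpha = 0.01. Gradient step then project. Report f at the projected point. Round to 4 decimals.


Step 1: Compute gradient at (3.331, 3.2161).
grad_x = 2*5*3.331 - 13 = 20.31
grad_y = 2*3*3.2161 - 6 = 13.2966
Step 2: Gradient step.
x_raw = 3.331 - 0.01*20.31 = 3.1279
y_raw = 3.2161 - 0.01*13.2966 = 3.0831
Step 3: Project onto [-2, 1].
x_proj = clip(3.1279) = 1.0
y_proj = clip(3.0831) = 1.0
Step 4: Evaluate f.
f(1.0, 1.0) = -11.0


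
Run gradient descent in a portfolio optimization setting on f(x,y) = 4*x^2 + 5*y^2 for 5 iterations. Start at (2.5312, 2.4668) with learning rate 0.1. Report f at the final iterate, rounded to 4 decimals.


Gradient descent on f(x,y) = 4*x^2 + 5*y^2.
Starting point: (2.5312, 2.4668), alpha = 0.1
Step 1: grad_x = 2*4*2.5312 = 20.2496, grad_y = 2*5*2.4668 = 24.668
  x_1 = 2.5312 - 0.1*20.2496 = 0.5062
  y_1 = 2.4668 - 0.1*24.668 = 0.0
Step 2: grad_x = 2*4*0.5062 = 4.0499, grad_y = 2*5*0.0 = 0.0
  x_2 = 0.5062 - 0.1*4.0499 = 0.1012
  y_2 = 0.0 - 0.1*0.0 = 0.0
Step 3: grad_x = 2*4*0.1012 = 0.81, grad_y = 2*5*0.0 = 0.0
  x_3 = 0.1012 - 0.1*0.81 = 0.0202
  y_3 = 0.0 - 0.1*0.0 = 0.0
Step 4: grad_x = 2*4*0.0202 = 0.162, grad_y = 2*5*0.0 = 0.0
  x_4 = 0.0202 - 0.1*0.162 = 0.004
  y_4 = 0.0 - 0.1*0.0 = 0.0
Step 5: grad_x = 2*4*0.004 = 0.0324, grad_y = 2*5*0.0 = 0.0
  x_5 = 0.004 - 0.1*0.0324 = 0.0008
  y_5 = 0.0 - 0.1*0.0 = 0.0
f(0.0008, 0.0) = 4*0.0008^2 + 5*0.0^2 = 0.0


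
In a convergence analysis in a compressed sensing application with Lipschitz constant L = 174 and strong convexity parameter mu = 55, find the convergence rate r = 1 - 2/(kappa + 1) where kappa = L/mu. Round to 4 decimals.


Step 1: Compute the condition number.
kappa = L/mu = 174/55 = 3.1636
Step 2: Compute the convergence rate.
r = 1 - 2/(kappa + 1) = 1 - 2*mu/(L + mu) = (L - mu)/(L + mu) = 119/229 = 0.5197


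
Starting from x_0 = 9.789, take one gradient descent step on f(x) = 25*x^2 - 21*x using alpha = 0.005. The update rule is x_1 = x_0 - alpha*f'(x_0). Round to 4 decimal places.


We compute the gradient at x_0 and apply the update.
f'(x) = 50*x - 21
f'(9.789) = 50*9.789 - 21 = 468.45
x_1 = 9.789 - 0.005*468.45 = 7.4468


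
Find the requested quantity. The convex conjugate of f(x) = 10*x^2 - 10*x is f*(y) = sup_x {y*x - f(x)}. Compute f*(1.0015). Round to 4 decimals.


f*(y) = sup_x {y*x - a*x^2 - b*x} = sup_x {(y-b)*x - a*x^2}
FOC: (y - b) - 2a*x = 0 => x* = (y - b)/(2a)
x* = (1.0015 + 10)/(2*10) = 0.5501
f*(1.0015) = (y-b)^2/(4a) = (1.0015 + 10)^2/(4*10)
= 121.033/40 = 3.0258


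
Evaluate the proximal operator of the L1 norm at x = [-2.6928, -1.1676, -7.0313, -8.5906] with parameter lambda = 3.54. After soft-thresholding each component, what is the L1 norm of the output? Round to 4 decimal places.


Soft-thresholding with lambda = 3.54:
prox(-2.6928) = sign(-2.6928)*max(|-2.6928| - 3.54, 0) = 0.0
prox(-1.1676) = sign(-1.1676)*max(|-1.1676| - 3.54, 0) = 0.0
prox(-7.0313) = sign(-7.0313)*max(|-7.0313| - 3.54, 0) = -3.4913
prox(-8.5906) = sign(-8.5906)*max(|-8.5906| - 3.54, 0) = -5.0506
prox(x) = [0.0, 0.0, -3.4913, -5.0506]
||prox(x)||_1 = 0.0 + 0.0 + 3.4913 + 5.0506 = 8.5419


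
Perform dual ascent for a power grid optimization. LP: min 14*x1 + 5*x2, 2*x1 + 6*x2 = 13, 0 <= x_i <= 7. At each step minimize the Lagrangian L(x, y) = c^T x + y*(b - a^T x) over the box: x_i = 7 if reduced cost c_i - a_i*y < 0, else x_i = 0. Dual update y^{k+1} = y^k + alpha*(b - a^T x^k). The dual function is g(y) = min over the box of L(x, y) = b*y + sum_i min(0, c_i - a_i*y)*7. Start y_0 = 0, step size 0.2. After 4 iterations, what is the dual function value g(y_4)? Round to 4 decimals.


Dual ascent for LP: min 14*x1 + 5*x2, 2*x1 + 6*x2 = 13, 0 <= x_i <= 7
Step 1: y^k = 0.0, reduced costs: (14.0, 5.0)
  x^k = (0.0, 0.0), subgradient = b - a^T x = 13.0
  y^{k+1} = 0.0 + 0.2*13.0 = 2.6
Step 2: y^k = 2.6, reduced costs: (8.8, -10.6)
  x^k = (0.0, 7.0), subgradient = b - a^T x = -29.0
  y^{k+1} = 2.6 + 0.2*-29.0 = -3.2
Step 3: y^k = -3.2, reduced costs: (20.4, 24.2)
  x^k = (0.0, 0.0), subgradient = b - a^T x = 13.0
  y^{k+1} = -3.2 + 0.2*13.0 = -0.6
Step 4: y^k = -0.6, reduced costs: (15.2, 8.6)
  x^k = (0.0, 0.0), subgradient = b - a^T x = 13.0
  y^{k+1} = -0.6 + 0.2*13.0 = 2.0
Dual objective at y_4 = 2.0: reduced costs (10.0, -7.0), box minimizer x = (0.0, 7.0)
g(y_4) = b*y + (c1 - a1*y)*x1 + (c2 - a2*y)*x2 = 13*2.0 + 10.0*0.0 + (-7.0)*7.0 = 26.0 + 0.0 - 49.0 = -23.0


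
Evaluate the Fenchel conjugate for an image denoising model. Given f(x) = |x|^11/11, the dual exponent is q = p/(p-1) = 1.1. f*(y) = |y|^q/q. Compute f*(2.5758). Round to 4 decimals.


The conjugate exponent q satisfies 1/p + 1/q = 1.
p = 11, so q = 11/(11 - 1) = 1.1
|y|^q = 2.5758^1.1 = 2.8314
f*(2.5758) = 2.8314 / 1.1 = 2.574


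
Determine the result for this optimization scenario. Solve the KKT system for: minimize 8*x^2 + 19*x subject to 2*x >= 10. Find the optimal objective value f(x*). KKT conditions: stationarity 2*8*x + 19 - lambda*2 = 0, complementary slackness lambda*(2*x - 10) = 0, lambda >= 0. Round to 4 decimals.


Step 1: Try lambda = 0 (constraint inactive).
x_unc = -19/(2*8) = -1.1875
Check: 2*-1.1875 = -2.375 < 10 -- violated!
Step 2: Constraint must be active: 2*x = 10
x* = 10/2 = 5.0
lambda = (2*8*5.0 + 19)/2 = 49.5
Step 3: Compute optimal value.
f(x*) = 8*5.0^2 + 19*5.0 = 295.0


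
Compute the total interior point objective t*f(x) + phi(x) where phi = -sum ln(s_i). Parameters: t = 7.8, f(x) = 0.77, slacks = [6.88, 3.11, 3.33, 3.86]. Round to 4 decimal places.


Step 1: Compute log-barrier.
ln values: [1.9286, 1.1346, 1.203, 1.3507]
phi = -(1.9286 + 1.1346 + 1.203 + 1.3507) = -5.6169
Step 2: Compute augmented objective.
t*f(x) = 7.8*0.77 = 6.006
Total = 6.006 - 5.6169 = 0.3891


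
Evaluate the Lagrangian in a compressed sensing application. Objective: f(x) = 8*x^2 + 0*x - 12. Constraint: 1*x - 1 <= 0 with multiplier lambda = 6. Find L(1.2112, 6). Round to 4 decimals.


Step 1: Evaluate f(x).
f(1.2112) = 8*1.2112^2 + 0*1.2112 - 12 = -0.264
Step 2: Evaluate g(x).
g(1.2112) = 1*1.2112 - 1 = 0.2112
Step 3: Compute Lagrangian.
L = -0.264 + 6*0.2112 = 1.0032


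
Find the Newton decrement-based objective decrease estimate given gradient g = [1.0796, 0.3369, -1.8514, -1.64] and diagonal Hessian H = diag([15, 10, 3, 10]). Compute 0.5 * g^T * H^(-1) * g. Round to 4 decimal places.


Step 1: H is diagonal, so H^(-1) * g = [0.072, 0.0337, -0.6171, -0.164].
Step 2: g^T H^(-1) g = sum_i g_i^2 / H_ii
  = (1.0796)^2/15 + (0.3369)^2/10 + (-1.8514)^2/3 + (-1.64)^2/10
  = 0.0777 + 0.0114 + 1.1426 + 0.269 = 1.5006
Step 3: Objective decrease = 0.5 * g^T H^(-1) g = 0.7503


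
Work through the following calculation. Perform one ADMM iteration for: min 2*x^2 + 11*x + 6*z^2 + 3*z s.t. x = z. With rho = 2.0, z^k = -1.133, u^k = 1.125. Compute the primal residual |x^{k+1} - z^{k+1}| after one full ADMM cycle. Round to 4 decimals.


ADMM iteration with rho = 2.0, z^k = -1.133, u^k = 1.125
Step 1: x-update.
Minimize 2*x^2 + 11*x + (2.0/2)*(x + 1.133 + 1.125)^2
FOC: (2*2 + 2.0)*x = -11 + 2.0*(-1.133 - 1.125)
x^{k+1} = -2.586
Step 2: z-update.
Minimize 6*z^2 + 3*z + (2.0/2)*(-2.586 - z + 1.125)^2
FOC: (2*6 + 2.0)*z = -3 + 2.0*(-2.586 + 1.125)
z^{k+1} = -0.423
Step 3: u-update.
u^{k+1} = 1.125 - 2.586 + 0.423 = -1.038
Step 4: Primal residual = |-2.586 + 0.423| = 2.163


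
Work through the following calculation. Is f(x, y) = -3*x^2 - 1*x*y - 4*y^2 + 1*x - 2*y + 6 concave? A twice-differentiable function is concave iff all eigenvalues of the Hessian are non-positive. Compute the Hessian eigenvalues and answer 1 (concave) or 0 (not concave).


The Hessian of f(x,y) = -3*x^2 - 1*x*y - 4*y^2 + 1*x - 2*y + 6 is:
H = [[-6, -1], [-1, -8]]
Trace = -6 - 8 = -14
Determinant = -6*-8 - (-1)^2 = 47
Discriminant = (-14)^2 - 4*47 = 8.0
Eigenvalues: lambda_1 = -8.4142, lambda_2 = -5.5858
The function is concave.

1


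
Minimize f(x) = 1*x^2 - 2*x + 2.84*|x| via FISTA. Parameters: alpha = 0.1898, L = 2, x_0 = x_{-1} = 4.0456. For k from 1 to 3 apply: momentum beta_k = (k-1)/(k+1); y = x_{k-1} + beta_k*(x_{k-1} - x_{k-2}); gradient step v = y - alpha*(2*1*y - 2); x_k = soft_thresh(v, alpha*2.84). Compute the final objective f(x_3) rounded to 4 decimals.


FISTA on f(x) = 1*x^2 - 2*x + 2.84*|x|
L = 2, alpha = 0.1898
Iteration 1: beta = 0.0, y = 4.0456 + 0.0*(4.0456 - 4.0456) = 4.0456
  grad(y) = 6.0912, v = y - alpha*grad = 2.8895
  prox(v) = soft_thresh(2.8895, 0.539) = 2.3505
Iteration 2: beta = 0.3333, y = 2.3505 + 0.3333*(2.3505 - 4.0456) = 1.7854
  grad(y) = 1.5708, v = y - alpha*grad = 1.4873
  prox(v) = soft_thresh(1.4873, 0.539) = 0.9482
Iteration 3: beta = 0.5, y = 0.9482 + 0.5*(0.9482 - 2.3505) = 0.2471
  grad(y) = -1.5057, v = y - alpha*grad = 0.5329
  prox(v) = soft_thresh(0.5329, 0.539) = 0.0
f(x_3) = 1*0.0^2 - 2*0.0 + 2.84*|0.0| = 0.0


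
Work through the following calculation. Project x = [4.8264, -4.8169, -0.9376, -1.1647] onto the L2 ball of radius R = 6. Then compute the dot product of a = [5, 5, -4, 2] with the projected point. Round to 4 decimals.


Step 1: Compute ||x|| (intermediates to 6 decimals).
||x|| = sqrt(4.8264^2 + (-4.8169)^2 + (-0.9376)^2 + (-1.1647)^2) = 6.980851
Step 2: Project.
Since ||x|| > R, scale = R/||x|| = 6/6.980851 = 0.859494, proj(x) = scale * x
proj(x) = [4.148262, -4.140097, -0.805862, -1.001053]
Step 3: Dot product.
a^T * proj(x) = 5*4.148262 + 5*(-4.140097) - 4*(-0.805862) + 2*(-1.001053) = 1.2622


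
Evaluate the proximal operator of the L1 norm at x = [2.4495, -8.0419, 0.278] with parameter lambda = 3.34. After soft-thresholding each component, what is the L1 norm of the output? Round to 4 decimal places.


Soft-thresholding with lambda = 3.34:
prox(2.4495) = sign(2.4495)*max(|2.4495| - 3.34, 0) = 0.0
prox(-8.0419) = sign(-8.0419)*max(|-8.0419| - 3.34, 0) = -4.7019
prox(0.278) = sign(0.278)*max(|0.278| - 3.34, 0) = 0.0
prox(x) = [0.0, -4.7019, 0.0]
||prox(x)||_1 = 0.0 + 4.7019 + 0.0 = 4.7019


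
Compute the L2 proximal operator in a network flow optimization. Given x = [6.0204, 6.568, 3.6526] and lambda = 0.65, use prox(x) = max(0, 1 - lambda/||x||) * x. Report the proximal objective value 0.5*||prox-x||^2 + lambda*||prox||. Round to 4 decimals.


Step 1: Compute ||x||.
||x|| = 9.6294
Step 2: Compute scaling factor.
scale = max(0, 1 - 0.65/9.6294) = 0.9325
Step 3: prox(x) = [5.614, 6.1246, 3.406]
||prox(x)|| = 8.9794
Step 4: Proximal objective.
0.5*||prox-x||^2 = 0.2113
lambda*||prox|| = 5.8366
Total = 6.0479


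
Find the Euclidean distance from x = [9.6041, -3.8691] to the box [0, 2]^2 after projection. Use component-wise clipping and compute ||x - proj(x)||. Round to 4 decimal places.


Project each component onto [0, 2].
clip(9.6041) = 2.0, clip(-3.8691) = 0.0
Projection = [2.0, 0.0]
Squared diffs: [57.8223, 14.9699]
Distance = sqrt(72.7922) = 8.5318


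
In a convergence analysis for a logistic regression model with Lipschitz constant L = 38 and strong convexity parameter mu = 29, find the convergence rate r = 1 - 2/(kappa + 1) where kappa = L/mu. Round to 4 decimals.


Step 1: Compute the condition number.
kappa = L/mu = 38/29 = 1.3103
Step 2: Compute the convergence rate.
r = 1 - 2/(kappa + 1) = 1 - 2*mu/(L + mu) = (L - mu)/(L + mu) = 9/67 = 0.1343


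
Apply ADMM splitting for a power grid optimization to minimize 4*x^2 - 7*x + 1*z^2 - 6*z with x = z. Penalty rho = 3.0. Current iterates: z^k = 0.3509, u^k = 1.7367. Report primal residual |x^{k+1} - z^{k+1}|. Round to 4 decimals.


ADMM iteration with rho = 3.0, z^k = 0.3509, u^k = 1.7367
Step 1: x-update.
Minimize 4*x^2 - 7*x + (3.0/2)*(x - 0.3509 + 1.7367)^2
FOC: (2*4 + 3.0)*x = 7 + 3.0*(0.3509 - 1.7367)
x^{k+1} = 0.2584
Step 2: z-update.
Minimize 1*z^2 - 6*z + (3.0/2)*(0.2584 - z + 1.7367)^2
FOC: (2*1 + 3.0)*z = 6 + 3.0*(0.2584 + 1.7367)
z^{k+1} = 2.3971
Step 3: u-update.
u^{k+1} = 1.7367 + 0.2584 - 2.3971 = -0.402
Step 4: Primal residual = |0.2584 - 2.3971| = 2.1387


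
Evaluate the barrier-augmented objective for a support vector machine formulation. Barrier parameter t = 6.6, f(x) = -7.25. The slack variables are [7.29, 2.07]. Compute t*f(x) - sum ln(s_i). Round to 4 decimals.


Step 1: Compute log-barrier.
ln values: [1.9865, 0.7275]
phi = -(1.9865 + 0.7275) = -2.7141
Step 2: Compute augmented objective.
t*f(x) = 6.6*-7.25 = -47.85
Total = -47.85 - 2.7141 = -50.5641


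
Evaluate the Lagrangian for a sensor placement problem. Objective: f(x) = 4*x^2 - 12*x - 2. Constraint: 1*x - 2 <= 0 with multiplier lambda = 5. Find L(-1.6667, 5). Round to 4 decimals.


Step 1: Evaluate f(x).
f(-1.6667) = 4*(-1.6667)^2 - 12*(-1.6667) - 2 = 29.112
Step 2: Evaluate g(x).
g(-1.6667) = 1*-1.6667 - 2 = -3.6667
Step 3: Compute Lagrangian.
L = 29.112 + 5*-3.6667 = 10.7785


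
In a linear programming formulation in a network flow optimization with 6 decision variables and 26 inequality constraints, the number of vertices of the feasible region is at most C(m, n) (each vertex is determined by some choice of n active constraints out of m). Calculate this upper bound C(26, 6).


Each vertex corresponds to some choice of n active constraints out of m, so the number of vertices is at most C(m, n) = m! / (n!(m-n)!).
m = 26, n = 6
Numerator: 26 * 25 * 24 * 23 * 22 * 21
Denominator: 6! = 720
C(26, 6) = 230230


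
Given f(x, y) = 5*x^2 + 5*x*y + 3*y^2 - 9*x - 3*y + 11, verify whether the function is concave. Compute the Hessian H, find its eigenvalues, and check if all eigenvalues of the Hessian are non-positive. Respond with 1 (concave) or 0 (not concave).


The Hessian of f(x,y) = 5*x^2 + 5*x*y + 3*y^2 - 9*x - 3*y + 11 is:
H = [[10, 5], [5, 6]]
Trace = 10 + 6 = 16
Determinant = 10*6 - (5)^2 = 35
Discriminant = (16)^2 - 4*35 = 116.0
Eigenvalues: lambda_1 = 2.6148, lambda_2 = 13.3852
The function is not concave.

0


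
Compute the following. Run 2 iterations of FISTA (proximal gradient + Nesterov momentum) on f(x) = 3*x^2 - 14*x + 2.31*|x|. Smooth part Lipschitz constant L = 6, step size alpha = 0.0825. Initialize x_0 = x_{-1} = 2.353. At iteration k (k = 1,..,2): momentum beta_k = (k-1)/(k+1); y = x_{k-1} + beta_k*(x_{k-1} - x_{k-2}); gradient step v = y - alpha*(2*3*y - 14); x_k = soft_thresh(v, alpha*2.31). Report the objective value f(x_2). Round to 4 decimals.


FISTA on f(x) = 3*x^2 - 14*x + 2.31*|x|
L = 6, alpha = 0.0825
Iteration 1: beta = 0.0, y = 2.353 + 0.0*(2.353 - 2.353) = 2.353
  grad(y) = 0.118, v = y - alpha*grad = 2.3433
  prox(v) = soft_thresh(2.3433, 0.1906) = 2.1527
Iteration 2: beta = 0.3333, y = 2.1527 + 0.3333*(2.1527 - 2.353) = 2.0859
  grad(y) = -1.4845, v = y - alpha*grad = 2.2084
  prox(v) = soft_thresh(2.2084, 0.1906) = 2.0178
f(x_2) = 3*2.0178^2 - 14*2.0178 + 2.31*|2.0178| = -11.3735


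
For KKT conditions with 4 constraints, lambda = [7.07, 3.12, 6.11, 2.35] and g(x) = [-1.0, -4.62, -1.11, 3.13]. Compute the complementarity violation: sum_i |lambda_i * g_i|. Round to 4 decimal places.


KKT complementary slackness check:
lambda_1 * g_1 = 7.07 * -1.0 = -7.07
lambda_2 * g_2 = 3.12 * -4.62 = -14.4144
lambda_3 * g_3 = 6.11 * -1.11 = -6.7821
lambda_4 * g_4 = 2.35 * 3.13 = 7.3555
Total violation = 7.07 + 14.4144 + 6.7821 + 7.3555 = 35.622


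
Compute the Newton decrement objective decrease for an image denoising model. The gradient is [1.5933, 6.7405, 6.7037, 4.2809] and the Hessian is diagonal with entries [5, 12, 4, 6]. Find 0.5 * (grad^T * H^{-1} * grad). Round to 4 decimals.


Step 1: H is diagonal, so H^(-1) * g = [0.3187, 0.5617, 1.6759, 0.7135].
Step 2: g^T H^(-1) g = sum_i g_i^2 / H_ii
  = (1.5933)^2/5 + (6.7405)^2/12 + (6.7037)^2/4 + (4.2809)^2/6
  = 0.5077 + 3.7862 + 11.2349 + 3.0544 = 18.5832
Step 3: Objective decrease = 0.5 * g^T H^(-1) g = 9.2916


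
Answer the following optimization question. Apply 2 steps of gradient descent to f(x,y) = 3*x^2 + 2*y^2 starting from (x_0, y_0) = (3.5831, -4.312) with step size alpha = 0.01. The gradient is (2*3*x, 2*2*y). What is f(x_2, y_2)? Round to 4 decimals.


Gradient descent on f(x,y) = 3*x^2 + 2*y^2.
Starting point: (3.5831, -4.312), alpha = 0.01
Step 1: grad_x = 2*3*3.5831 = 21.4986, grad_y = 2*2*-4.312 = -17.248
  x_1 = 3.5831 - 0.01*21.4986 = 3.3681
  y_1 = -4.312 - 0.01*-17.248 = -4.1395
Step 2: grad_x = 2*3*3.3681 = 20.2087, grad_y = 2*2*-4.1395 = -16.5581
  x_2 = 3.3681 - 0.01*20.2087 = 3.166
  y_2 = -4.1395 - 0.01*-16.5581 = -3.9739
f(3.166, -3.9739) = 3*3.166^2 + 2*(-3.9739)^2 = 61.6556


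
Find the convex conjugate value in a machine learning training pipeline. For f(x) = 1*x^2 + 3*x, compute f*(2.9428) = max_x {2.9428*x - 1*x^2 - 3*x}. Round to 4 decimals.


f*(y) = sup_x {y*x - a*x^2 - b*x} = sup_x {(y-b)*x - a*x^2}
FOC: (y - b) - 2a*x = 0 => x* = (y - b)/(2a)
x* = (2.9428 - 3)/(2*1) = -0.0286
f*(2.9428) = (y-b)^2/(4a) = (2.9428 - 3)^2/(4*1)
= 0.0033/4 = 0.0008


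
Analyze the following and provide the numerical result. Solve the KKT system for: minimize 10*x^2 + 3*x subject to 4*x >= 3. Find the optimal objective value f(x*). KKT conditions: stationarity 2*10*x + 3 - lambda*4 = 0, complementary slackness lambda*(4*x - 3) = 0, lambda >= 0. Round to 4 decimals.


Step 1: Try lambda = 0 (constraint inactive).
x_unc = -3/(2*10) = -0.15
Check: 4*-0.15 = -0.6 < 3 -- violated!
Step 2: Constraint must be active: 4*x = 3
x* = 3/4 = 0.75
lambda = (2*10*0.75 + 3)/4 = 4.5
Step 3: Compute optimal value.
f(x*) = 10*0.75^2 + 3*0.75 = 7.875


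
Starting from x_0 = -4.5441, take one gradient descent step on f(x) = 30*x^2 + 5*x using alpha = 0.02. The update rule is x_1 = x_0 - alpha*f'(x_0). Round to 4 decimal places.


We compute the gradient at x_0 and apply the update.
f'(x) = 60*x + 5
f'(-4.5441) = 60*-4.5441 + 5 = -267.646
x_1 = -4.5441 - 0.02*-267.646 = 0.8088


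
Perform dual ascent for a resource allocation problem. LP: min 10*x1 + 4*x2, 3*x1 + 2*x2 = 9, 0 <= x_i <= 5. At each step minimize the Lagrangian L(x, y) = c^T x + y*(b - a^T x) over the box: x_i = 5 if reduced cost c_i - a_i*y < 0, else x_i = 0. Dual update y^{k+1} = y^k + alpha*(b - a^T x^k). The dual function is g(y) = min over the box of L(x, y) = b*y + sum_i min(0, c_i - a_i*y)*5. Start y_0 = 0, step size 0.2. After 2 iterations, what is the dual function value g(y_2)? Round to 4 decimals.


Dual ascent for LP: min 10*x1 + 4*x2, 3*x1 + 2*x2 = 9, 0 <= x_i <= 5
Step 1: y^k = 0.0, reduced costs: (10.0, 4.0)
  x^k = (0.0, 0.0), subgradient = b - a^T x = 9.0
  y^{k+1} = 0.0 + 0.2*9.0 = 1.8
Step 2: y^k = 1.8, reduced costs: (4.6, 0.4)
  x^k = (0.0, 0.0), subgradient = b - a^T x = 9.0
  y^{k+1} = 1.8 + 0.2*9.0 = 3.6
Dual objective at y_2 = 3.6: reduced costs (-0.8, -3.2), box minimizer x = (5.0, 5.0)
g(y_2) = b*y + (c1 - a1*y)*x1 + (c2 - a2*y)*x2 = 9*3.6 + (-0.8)*5.0 + (-3.2)*5.0 = 32.4 - 4.0 - 16.0 = 12.4


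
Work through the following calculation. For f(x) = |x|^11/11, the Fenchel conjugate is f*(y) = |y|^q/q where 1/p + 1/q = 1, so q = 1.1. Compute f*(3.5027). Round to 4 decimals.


The conjugate exponent q satisfies 1/p + 1/q = 1.
p = 11, so q = 11/(11 - 1) = 1.1
|y|^q = 3.5027^1.1 = 3.9705
f*(3.5027) = 3.9705 / 1.1 = 3.6095


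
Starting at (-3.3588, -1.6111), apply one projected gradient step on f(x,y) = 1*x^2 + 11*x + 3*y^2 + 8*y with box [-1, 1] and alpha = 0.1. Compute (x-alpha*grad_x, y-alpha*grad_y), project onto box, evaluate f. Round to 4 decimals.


Step 1: Compute gradient at (-3.3588, -1.6111).
grad_x = 2*1*-3.3588 + 11 = 4.2824
grad_y = 2*3*-1.6111 + 8 = -1.6666
Step 2: Gradient step.
x_raw = -3.3588 - 0.1*4.2824 = -3.787
y_raw = -1.6111 - 0.1*-1.6666 = -1.4444
Step 3: Project onto [-1, 1].
x_proj = clip(-3.787) = -1.0
y_proj = clip(-1.4444) = -1.0
Step 4: Evaluate f.
f(-1.0, -1.0) = -15.0


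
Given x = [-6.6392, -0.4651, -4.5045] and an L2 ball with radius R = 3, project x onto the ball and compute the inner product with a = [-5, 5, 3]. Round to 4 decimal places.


Step 1: Compute ||x|| (intermediates to 6 decimals).
||x|| = sqrt((-6.6392)^2 + (-0.4651)^2 + (-4.5045)^2) = 8.03653
Step 2: Project.
Since ||x|| > R, scale = R/||x|| = 3/8.03653 = 0.373295, proj(x) = scale * x
proj(x) = [-2.47838, -0.17362, -1.681507]
Step 3: Dot product.
a^T * proj(x) = -5*(-2.47838) + 5*(-0.17362) + 3*(-1.681507) = 6.4793


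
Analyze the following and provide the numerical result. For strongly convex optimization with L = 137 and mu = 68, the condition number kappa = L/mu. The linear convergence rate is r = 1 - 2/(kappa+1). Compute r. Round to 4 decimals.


Step 1: Compute the condition number.
kappa = L/mu = 137/68 = 2.0147
Step 2: Compute the convergence rate.
r = 1 - 2/(kappa + 1) = 1 - 2*mu/(L + mu) = (L - mu)/(L + mu) = 69/205 = 0.3366


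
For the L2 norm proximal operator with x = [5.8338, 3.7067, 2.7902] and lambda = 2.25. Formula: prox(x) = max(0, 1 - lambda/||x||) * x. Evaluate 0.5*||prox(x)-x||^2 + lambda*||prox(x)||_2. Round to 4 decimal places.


Step 1: Compute ||x||.
||x|| = 7.4537
Step 2: Compute scaling factor.
scale = max(0, 1 - 2.25/7.4537) = 0.6981
Step 3: prox(x) = [4.0728, 2.5878, 1.9479]
||prox(x)|| = 5.2037
Step 4: Proximal objective.
0.5*||prox-x||^2 = 2.5313
lambda*||prox|| = 11.7083
Total = 14.2396


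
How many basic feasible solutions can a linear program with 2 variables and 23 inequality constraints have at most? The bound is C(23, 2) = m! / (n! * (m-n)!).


Each vertex corresponds to some choice of n active constraints out of m, so the number of vertices is at most C(m, n) = m! / (n!(m-n)!).
m = 23, n = 2
Numerator: 23 * 22
Denominator: 2! = 2
C(23, 2) = 253


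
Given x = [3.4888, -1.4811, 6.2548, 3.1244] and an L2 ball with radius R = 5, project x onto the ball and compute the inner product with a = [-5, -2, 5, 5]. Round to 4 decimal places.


Step 1: Compute ||x|| (intermediates to 6 decimals).
||x|| = sqrt(3.4888^2 + (-1.4811)^2 + 6.2548^2 + 3.1244^2) = 7.952973
Step 2: Project.
Since ||x|| > R, scale = R/||x|| = 5/7.952973 = 0.628696, proj(x) = scale * x
proj(x) = [2.193395, -0.931162, 3.932368, 1.964298]
Step 3: Dot product.
a^T * proj(x) = -5*2.193395 - 2*(-0.931162) + 5*3.932368 + 5*1.964298 = 20.3787


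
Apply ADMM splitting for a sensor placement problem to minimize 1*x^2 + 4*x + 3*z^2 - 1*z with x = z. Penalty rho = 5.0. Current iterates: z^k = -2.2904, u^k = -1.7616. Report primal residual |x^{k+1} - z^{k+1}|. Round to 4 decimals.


ADMM iteration with rho = 5.0, z^k = -2.2904, u^k = -1.7616
Step 1: x-update.
Minimize 1*x^2 + 4*x + (5.0/2)*(x + 2.2904 - 1.7616)^2
FOC: (2*1 + 5.0)*x = -4 + 5.0*(-2.2904 + 1.7616)
x^{k+1} = -0.9491
Step 2: z-update.
Minimize 3*z^2 - 1*z + (5.0/2)*(-0.9491 - z - 1.7616)^2
FOC: (2*3 + 5.0)*z = 1 + 5.0*(-0.9491 - 1.7616)
z^{k+1} = -1.1412
Step 3: u-update.
u^{k+1} = -1.7616 - 0.9491 + 1.1412 = -1.5695
Step 4: Primal residual = |-0.9491 + 1.1412| = 0.1921


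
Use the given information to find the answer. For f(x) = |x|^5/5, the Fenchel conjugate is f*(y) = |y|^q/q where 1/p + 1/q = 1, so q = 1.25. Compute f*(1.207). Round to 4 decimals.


The conjugate exponent q satisfies 1/p + 1/q = 1.
p = 5, so q = 5/(5 - 1) = 1.25
|y|^q = 1.207^1.25 = 1.2651
f*(1.207) = 1.2651 / 1.25 = 1.0121


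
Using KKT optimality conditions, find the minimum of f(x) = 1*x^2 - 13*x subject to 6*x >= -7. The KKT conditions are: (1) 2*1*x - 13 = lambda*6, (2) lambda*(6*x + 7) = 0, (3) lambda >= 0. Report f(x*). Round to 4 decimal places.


Step 1: Try lambda = 0 (constraint inactive).
Stationarity: 2*1*x - 13 = 0
x* = 13/(2*1) = 6.5
Check constraint: 6*6.5 = 39.0 >= -7 -- satisfied.
Step 2: Compute optimal value.
f(x*) = 1*6.5^2 - 13*6.5 = -42.25


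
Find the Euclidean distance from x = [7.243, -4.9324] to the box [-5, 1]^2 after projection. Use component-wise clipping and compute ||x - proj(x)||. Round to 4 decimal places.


Project each component onto [-5, 1].
clip(7.243) = 1.0, clip(-4.9324) = -4.9324
Projection = [1.0, -4.9324]
Squared diffs: [38.975, 0.0]
Distance = sqrt(38.975) = 6.243


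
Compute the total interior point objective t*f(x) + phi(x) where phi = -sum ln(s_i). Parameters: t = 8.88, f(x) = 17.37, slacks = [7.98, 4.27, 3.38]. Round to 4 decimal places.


Step 1: Compute log-barrier.
ln values: [2.0769, 1.4516, 1.2179]
phi = -(2.0769 + 1.4516 + 1.2179) = -4.7464
Step 2: Compute augmented objective.
t*f(x) = 8.88*17.37 = 154.2456
Total = 154.2456 - 4.7464 = 149.4992
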